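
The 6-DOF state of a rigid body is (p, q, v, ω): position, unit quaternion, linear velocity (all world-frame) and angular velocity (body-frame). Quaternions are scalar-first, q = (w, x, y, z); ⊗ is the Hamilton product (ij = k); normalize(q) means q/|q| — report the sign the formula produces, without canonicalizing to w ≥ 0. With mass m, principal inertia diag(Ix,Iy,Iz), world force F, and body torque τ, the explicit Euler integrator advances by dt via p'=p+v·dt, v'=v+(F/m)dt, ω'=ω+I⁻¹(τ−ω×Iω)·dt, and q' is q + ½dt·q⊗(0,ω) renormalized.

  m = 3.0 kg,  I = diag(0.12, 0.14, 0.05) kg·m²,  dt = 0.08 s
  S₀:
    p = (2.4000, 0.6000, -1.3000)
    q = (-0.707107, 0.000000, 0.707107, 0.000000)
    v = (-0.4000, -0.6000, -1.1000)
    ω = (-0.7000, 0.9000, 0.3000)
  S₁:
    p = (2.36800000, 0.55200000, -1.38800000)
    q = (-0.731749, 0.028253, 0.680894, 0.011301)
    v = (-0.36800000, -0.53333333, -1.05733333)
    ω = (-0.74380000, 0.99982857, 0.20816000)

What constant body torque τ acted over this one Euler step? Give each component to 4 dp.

τ = (-0.0900, 0.1600, -0.0700)

rate change Δω = (-0.04380000, 0.09982857, -0.09184000)
gyro term ω₀×Iω₀ = (-0.0243, -0.0147, -0.0126)
applied torque τ = (-0.0900, 0.1600, -0.0700)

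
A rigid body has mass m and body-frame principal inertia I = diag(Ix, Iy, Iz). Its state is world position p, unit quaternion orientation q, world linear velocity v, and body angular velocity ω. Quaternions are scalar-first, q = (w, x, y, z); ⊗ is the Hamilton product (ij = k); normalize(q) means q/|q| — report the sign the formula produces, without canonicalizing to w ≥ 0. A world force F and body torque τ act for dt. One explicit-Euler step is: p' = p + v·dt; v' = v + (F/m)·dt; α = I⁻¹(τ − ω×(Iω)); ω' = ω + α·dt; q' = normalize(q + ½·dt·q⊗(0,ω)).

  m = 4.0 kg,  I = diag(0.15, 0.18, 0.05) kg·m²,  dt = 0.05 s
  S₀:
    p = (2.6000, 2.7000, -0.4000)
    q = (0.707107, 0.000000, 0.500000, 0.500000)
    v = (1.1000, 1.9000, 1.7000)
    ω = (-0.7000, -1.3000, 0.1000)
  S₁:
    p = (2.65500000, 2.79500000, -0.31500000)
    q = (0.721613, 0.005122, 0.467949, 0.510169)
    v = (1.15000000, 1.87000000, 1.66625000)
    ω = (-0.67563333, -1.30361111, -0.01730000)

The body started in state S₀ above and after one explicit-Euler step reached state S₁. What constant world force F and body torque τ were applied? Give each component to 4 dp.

velocity change Δv = (0.05000000, -0.03000000, -0.03375000)
F = m·Δv/dt = (4.0000, -2.4000, -2.7000)
Δω = ω₁−ω₀ = (0.02436667, -0.00361111, -0.11730000)
gyro term ω₀×Iω₀ = (0.0169, -0.0070, 0.0273)
τ = I·(Δω/dt) + ω₀×(Iω₀) = (0.0900, -0.0200, -0.0900)

F = (4.0000, -2.4000, -2.7000)
τ = (0.0900, -0.0200, -0.0900)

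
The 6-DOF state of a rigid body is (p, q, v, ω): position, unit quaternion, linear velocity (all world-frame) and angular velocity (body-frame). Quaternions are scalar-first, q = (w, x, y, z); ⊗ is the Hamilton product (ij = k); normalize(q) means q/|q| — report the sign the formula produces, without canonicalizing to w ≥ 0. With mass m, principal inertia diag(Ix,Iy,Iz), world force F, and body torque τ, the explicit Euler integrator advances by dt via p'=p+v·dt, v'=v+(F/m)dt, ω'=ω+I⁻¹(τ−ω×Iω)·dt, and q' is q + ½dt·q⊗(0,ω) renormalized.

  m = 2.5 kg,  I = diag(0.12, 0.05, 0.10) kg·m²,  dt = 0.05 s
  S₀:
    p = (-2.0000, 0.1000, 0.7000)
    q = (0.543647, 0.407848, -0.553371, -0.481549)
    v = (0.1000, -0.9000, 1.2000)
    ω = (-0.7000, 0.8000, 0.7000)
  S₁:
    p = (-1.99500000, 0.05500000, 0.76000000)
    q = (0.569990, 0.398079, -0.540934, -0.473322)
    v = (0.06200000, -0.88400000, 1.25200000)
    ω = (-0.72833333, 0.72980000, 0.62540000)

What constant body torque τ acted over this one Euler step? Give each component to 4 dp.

τ = (-0.0400, -0.0800, -0.1100)

Δω = ω₁−ω₀ = (-0.02833333, -0.07020000, -0.07460000)
gyro term ω₀×Iω₀ = (0.0280, -0.0098, 0.0392)
I·α + gyro = (-0.0400, -0.0800, -0.1100)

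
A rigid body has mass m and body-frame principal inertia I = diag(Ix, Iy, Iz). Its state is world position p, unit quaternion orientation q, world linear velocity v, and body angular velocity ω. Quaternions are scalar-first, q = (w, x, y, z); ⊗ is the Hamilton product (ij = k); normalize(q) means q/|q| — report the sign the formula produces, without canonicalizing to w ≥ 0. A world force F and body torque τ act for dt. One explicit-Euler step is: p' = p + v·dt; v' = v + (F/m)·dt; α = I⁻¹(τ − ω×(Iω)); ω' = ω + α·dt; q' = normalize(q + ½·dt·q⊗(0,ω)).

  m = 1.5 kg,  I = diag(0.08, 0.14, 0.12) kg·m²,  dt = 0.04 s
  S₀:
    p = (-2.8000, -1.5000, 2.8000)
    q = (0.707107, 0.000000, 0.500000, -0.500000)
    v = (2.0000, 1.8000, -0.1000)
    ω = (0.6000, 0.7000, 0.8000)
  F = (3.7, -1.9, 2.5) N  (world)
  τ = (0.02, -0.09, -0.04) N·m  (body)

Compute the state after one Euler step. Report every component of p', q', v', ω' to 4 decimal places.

p' = (-2.7200, -1.4280, 2.7960)
q' = (0.7079, 0.0235, 0.5037, -0.4945)
v' = (2.0987, 1.7493, -0.0333)
ω' = (0.6156, 0.6798, 0.7783)

angular accel α = (0.3900, -0.5057, -0.5433)
new body rate ω' = (0.6156, 0.6798, 0.7783)
2q̇ = q⊗(0,ω) = (0.0500000, 1.1742642, 0.1949749, 0.2656856)
updated quaternion q' = (0.7079, 0.0235, 0.5037, -0.4945)
a = (2.4667, -1.2667, 1.6667)
p' = p + v·dt = (-2.7200, -1.4280, 2.7960)
v' = v + a·dt = (2.0987, 1.7493, -0.0333)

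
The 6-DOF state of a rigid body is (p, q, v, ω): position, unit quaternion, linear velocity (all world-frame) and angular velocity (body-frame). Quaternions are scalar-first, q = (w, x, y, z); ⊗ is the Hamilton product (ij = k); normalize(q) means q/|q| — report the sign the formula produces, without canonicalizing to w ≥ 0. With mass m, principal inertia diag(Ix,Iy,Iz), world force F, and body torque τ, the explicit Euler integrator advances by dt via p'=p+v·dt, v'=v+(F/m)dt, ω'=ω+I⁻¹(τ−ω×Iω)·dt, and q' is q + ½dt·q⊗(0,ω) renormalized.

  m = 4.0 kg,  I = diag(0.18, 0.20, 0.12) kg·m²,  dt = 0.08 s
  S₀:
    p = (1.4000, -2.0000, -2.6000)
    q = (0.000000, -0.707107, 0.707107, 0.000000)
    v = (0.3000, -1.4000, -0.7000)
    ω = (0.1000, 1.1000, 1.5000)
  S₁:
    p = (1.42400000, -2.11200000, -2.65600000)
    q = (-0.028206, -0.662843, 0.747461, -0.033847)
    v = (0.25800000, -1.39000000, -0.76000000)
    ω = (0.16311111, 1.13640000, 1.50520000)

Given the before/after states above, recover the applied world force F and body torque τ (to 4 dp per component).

F = (-2.1000, 0.5000, -3.0000)
τ = (0.0100, 0.1000, 0.0100)

ω₁ − ω₀ = (0.06311111, 0.03640000, 0.00520000)
precession coupling = (-0.1320, 0.0090, 0.0022)
I·α + gyro = (0.0100, 0.1000, 0.0100)
Δv = v₁−v₀ = (-0.04200000, 0.01000000, -0.06000000)
F = m·Δv/dt = (-2.1000, 0.5000, -3.0000)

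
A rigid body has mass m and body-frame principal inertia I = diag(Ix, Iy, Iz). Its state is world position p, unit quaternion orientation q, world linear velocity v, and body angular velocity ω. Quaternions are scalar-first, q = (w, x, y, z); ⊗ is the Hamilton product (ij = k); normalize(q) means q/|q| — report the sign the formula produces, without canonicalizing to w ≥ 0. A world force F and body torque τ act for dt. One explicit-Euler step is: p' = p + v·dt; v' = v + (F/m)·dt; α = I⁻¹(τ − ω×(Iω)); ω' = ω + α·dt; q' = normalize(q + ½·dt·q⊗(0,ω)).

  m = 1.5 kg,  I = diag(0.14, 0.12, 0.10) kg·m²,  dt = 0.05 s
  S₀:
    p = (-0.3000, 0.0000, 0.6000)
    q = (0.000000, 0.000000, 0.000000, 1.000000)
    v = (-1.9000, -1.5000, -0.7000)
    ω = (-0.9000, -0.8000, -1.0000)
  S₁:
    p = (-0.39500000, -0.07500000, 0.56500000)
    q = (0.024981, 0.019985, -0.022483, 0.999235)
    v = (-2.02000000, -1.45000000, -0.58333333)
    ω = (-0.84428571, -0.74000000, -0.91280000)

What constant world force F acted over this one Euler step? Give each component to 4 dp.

velocity change Δv = (-0.12000000, 0.05000000, 0.11666667)
m·(v₁−v₀)/dt = (-3.6000, 1.5000, 3.5000)

F = (-3.6000, 1.5000, 3.5000)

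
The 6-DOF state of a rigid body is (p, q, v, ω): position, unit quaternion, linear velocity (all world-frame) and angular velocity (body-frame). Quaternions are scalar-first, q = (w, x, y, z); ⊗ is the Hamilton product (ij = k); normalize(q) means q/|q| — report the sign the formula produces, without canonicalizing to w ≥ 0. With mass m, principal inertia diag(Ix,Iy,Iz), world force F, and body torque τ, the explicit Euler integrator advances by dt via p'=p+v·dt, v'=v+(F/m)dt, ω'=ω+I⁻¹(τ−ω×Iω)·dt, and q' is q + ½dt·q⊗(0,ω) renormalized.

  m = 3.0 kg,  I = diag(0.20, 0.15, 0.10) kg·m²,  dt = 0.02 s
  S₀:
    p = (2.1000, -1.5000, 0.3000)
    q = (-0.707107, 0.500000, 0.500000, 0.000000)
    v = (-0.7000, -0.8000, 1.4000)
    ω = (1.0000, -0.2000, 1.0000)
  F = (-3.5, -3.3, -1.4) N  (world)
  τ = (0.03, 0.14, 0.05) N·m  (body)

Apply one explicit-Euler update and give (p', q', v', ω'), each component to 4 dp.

p' = (2.0860, -1.5160, 0.3280)
q' = (-0.7110, 0.4979, 0.4964, -0.0131)
v' = (-0.7233, -0.8220, 1.3907)
ω' = (1.0020, -0.1947, 1.0080)

new position p' = (2.0860, -1.5160, 0.3280)
v + (F/m)dt = (-0.7233, -0.8220, 1.3907)
angular accel α = (0.1000, 0.2667, 0.4000)
new body rate ω' = (1.0020, -0.1947, 1.0080)
2q̇ = q⊗(0,ω) = (-0.4000000, -0.2071070, -0.3585786, -1.3071070)
q' = normalize(q + ½dt·q⊗(0,ω)) = (-0.7110, 0.4979, 0.4964, -0.0131)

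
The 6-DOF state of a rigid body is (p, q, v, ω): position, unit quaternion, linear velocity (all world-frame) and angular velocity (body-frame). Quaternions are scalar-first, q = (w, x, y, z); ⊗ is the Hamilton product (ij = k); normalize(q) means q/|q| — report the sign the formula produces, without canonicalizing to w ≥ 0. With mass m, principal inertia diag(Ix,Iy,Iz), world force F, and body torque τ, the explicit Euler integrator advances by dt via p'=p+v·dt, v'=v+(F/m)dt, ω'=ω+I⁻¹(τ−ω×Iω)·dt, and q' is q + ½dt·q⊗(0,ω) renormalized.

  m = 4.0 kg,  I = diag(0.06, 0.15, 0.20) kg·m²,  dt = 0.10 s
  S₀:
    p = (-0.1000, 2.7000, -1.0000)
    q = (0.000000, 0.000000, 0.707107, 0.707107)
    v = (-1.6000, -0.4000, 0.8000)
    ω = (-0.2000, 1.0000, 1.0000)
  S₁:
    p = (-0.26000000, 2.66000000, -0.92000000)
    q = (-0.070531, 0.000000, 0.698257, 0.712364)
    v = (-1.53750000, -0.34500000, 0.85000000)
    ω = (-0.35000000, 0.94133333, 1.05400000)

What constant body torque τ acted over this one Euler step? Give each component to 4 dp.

τ = (-0.0400, -0.0600, 0.0900)

ω₁ − ω₀ = (-0.15000000, -0.05866667, 0.05400000)
applied torque τ = (-0.0400, -0.0600, 0.0900)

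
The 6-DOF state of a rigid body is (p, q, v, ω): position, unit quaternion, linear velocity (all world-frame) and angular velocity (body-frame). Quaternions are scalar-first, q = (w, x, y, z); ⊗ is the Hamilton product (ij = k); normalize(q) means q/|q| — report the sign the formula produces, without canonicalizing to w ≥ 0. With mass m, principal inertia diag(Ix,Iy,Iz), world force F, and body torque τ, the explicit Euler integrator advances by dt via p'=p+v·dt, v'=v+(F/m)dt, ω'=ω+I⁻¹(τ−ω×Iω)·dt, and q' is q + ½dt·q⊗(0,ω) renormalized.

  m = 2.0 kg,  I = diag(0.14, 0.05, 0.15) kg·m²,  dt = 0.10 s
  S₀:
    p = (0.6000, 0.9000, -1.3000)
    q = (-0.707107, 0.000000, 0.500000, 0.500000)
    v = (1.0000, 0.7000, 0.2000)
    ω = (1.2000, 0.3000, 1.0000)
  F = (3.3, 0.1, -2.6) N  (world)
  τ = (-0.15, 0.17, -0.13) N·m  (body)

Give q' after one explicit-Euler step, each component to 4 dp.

2q̇ = q⊗(0,ω) = (-0.6500000, -0.4985284, 0.3878679, -1.3071070)
q + ½dt·q⊗(0,ω), renormalized = (-0.7373, -0.0248, 0.5178, 0.4333)

q' = (-0.7373, -0.0248, 0.5178, 0.4333)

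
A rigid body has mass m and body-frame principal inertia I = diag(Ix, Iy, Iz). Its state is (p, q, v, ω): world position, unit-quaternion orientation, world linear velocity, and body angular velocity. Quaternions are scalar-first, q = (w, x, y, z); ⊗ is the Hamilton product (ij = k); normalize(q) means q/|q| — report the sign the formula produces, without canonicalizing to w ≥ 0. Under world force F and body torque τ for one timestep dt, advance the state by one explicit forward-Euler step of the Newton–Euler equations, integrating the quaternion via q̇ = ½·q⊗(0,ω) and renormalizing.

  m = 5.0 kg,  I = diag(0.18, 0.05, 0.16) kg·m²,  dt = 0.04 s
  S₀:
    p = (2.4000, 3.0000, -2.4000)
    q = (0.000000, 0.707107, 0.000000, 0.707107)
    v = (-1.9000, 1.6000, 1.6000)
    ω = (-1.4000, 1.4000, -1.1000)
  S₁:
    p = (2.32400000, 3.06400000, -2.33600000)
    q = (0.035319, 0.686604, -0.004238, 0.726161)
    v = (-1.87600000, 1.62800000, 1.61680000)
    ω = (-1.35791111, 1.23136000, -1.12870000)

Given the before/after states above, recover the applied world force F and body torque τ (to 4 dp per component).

Δω = ω₁−ω₀ = (0.04208889, -0.16864000, -0.02870000)
ω₀×(Iω₀) = (-0.1694, 0.0308, 0.2548)
applied torque τ = (0.0200, -0.1800, 0.1400)
Δv = v₁−v₀ = (0.02400000, 0.02800000, 0.01680000)
m·(v₁−v₀)/dt = (3.0000, 3.5000, 2.1000)

F = (3.0000, 3.5000, 2.1000)
τ = (0.0200, -0.1800, 0.1400)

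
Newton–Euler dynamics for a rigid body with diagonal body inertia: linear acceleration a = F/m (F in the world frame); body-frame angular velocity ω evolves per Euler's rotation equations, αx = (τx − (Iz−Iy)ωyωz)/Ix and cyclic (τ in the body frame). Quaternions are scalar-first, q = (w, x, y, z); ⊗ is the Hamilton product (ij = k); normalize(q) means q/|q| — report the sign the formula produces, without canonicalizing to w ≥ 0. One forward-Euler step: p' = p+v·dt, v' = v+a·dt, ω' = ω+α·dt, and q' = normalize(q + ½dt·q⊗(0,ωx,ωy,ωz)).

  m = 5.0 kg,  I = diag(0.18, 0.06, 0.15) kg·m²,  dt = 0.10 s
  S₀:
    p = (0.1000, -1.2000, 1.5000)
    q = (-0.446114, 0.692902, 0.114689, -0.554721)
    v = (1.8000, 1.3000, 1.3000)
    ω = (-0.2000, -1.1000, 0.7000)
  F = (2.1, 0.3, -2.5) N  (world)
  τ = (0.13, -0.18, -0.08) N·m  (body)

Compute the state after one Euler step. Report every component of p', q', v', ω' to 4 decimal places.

p' = (0.2800, -1.0700, 1.6300)
q' = (-0.4126, 0.6694, 0.1203, -0.6060)
v' = (1.8420, 1.3060, 1.2500)
ω' = (-0.0893, -1.3930, 0.6643)

linear accel F/m = (0.4200, 0.0600, -0.5000)
p + v·dt = (0.2800, -1.0700, 1.6300)
new velocity v' = (1.8420, 1.3060, 1.2500)
angular accel α = (1.1072, -2.9300, -0.3573)
ω' = ω + α·dt = (-0.0893, -1.3930, 0.6643)
q⊗(0,ω) = (0.6530430, -0.4406880, 0.1166382, -1.0515342)
q' = normalize(q + ½dt·q⊗(0,ω)) = (-0.4126, 0.6694, 0.1203, -0.6060)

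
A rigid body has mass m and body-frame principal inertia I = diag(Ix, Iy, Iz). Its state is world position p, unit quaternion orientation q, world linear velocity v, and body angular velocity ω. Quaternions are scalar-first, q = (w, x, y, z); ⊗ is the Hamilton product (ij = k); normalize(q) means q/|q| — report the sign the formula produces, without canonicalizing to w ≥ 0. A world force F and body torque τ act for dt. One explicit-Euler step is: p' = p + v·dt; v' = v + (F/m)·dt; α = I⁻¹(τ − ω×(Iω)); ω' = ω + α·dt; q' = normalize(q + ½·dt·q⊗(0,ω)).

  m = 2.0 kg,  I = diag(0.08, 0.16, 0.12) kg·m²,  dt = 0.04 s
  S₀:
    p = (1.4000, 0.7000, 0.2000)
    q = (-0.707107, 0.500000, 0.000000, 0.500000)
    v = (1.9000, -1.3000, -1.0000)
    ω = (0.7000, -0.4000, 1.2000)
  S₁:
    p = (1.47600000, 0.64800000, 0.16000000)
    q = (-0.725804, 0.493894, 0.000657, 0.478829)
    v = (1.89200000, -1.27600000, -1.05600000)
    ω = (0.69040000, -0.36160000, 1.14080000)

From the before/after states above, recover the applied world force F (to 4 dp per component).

F = (-0.4000, 1.2000, -2.8000)

velocity change Δv = (-0.00800000, 0.02400000, -0.05600000)
m·(v₁−v₀)/dt = (-0.4000, 1.2000, -2.8000)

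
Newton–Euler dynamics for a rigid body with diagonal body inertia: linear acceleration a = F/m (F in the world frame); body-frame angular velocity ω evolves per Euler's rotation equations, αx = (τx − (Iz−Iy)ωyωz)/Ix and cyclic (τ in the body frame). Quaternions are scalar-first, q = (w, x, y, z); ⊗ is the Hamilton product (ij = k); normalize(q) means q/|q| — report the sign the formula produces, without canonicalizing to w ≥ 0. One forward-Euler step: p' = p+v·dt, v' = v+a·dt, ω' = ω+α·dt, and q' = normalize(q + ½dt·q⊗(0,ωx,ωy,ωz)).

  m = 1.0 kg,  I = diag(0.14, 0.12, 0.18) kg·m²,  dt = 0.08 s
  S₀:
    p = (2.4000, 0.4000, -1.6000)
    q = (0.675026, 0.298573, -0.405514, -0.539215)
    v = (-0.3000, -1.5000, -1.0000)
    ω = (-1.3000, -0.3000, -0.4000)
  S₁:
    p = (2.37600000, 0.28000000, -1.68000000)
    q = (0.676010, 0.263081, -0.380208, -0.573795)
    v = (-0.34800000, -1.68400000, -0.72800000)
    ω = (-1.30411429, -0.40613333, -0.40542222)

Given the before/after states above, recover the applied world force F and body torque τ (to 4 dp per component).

velocity change Δv = (-0.04800000, -0.18400000, 0.27200000)
applied force F = (-0.6000, -2.3000, 3.4000)
ω₁ − ω₀ = (-0.00411429, -0.10613333, -0.00542222)
gyro term ω₀×Iω₀ = (0.0072, -0.0208, -0.0078)
I·α + gyro = (0.0000, -0.1800, -0.0200)

F = (-0.6000, -2.3000, 3.4000)
τ = (0.0000, -0.1800, -0.0200)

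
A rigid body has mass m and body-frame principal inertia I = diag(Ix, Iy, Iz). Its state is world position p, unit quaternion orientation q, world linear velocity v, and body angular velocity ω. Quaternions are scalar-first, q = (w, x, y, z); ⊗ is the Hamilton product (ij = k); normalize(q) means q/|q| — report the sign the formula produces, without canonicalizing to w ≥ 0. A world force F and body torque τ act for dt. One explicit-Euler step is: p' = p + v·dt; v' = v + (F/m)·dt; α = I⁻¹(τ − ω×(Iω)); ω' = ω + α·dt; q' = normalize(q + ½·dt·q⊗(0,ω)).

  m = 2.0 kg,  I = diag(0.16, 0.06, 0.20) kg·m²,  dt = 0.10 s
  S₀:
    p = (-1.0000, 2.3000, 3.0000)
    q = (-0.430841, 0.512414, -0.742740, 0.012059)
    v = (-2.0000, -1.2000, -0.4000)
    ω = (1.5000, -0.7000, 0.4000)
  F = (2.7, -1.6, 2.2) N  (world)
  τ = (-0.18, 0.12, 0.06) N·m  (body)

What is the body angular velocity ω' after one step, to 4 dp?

ω' = (1.4120, -0.4600, 0.3775)

angular accel α = (-0.8800, 2.4000, -0.2250)
ω + α·dt = (1.4120, -0.4600, 0.3775)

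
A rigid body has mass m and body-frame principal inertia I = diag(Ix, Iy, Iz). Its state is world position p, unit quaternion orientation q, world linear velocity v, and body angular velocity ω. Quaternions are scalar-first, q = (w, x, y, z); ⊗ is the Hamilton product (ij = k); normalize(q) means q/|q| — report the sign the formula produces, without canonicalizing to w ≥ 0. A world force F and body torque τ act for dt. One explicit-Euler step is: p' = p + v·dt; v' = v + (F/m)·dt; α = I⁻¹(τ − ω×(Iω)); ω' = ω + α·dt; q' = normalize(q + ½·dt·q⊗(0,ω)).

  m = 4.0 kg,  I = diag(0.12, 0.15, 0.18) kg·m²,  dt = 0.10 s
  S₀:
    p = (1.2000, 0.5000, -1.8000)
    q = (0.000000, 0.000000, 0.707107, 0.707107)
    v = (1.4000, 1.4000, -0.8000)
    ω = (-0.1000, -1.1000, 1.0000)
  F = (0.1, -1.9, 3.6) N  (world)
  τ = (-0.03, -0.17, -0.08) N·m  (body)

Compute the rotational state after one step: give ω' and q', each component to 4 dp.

ω' = (-0.0975, -1.2173, 0.9537)
q' = (0.0035, 0.0740, 0.7016, 0.7087)

ω×(Iω) gyroscopic = (-0.0330, 0.0060, 0.0033)
(τ − ω×Iω)/I = (0.0250, -1.1733, -0.4628)
new body rate ω' = (-0.0975, -1.2173, 0.9537)
Hamilton product q⊗(0,ω) = (0.0707107, 1.4849247, -0.0707107, 0.0707107)
q' = normalize(q + ½dt·q⊗(0,ω)) = (0.0035, 0.0740, 0.7016, 0.7087)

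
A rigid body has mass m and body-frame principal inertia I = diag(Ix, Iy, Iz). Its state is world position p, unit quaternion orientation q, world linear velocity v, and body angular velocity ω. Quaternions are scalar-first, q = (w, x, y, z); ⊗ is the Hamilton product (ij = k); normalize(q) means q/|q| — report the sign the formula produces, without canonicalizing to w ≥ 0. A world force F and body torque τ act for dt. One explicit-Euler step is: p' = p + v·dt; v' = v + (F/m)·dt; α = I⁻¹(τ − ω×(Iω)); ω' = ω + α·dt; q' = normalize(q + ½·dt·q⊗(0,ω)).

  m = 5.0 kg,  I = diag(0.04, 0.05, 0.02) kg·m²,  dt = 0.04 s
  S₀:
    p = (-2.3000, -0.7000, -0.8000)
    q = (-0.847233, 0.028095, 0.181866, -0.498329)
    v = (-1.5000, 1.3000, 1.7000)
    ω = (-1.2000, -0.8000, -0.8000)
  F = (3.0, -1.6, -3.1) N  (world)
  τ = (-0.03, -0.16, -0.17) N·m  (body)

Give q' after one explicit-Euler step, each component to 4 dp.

2q̇ = q⊗(0,ω) = (-0.2194564, 0.4725236, 1.2982572, 0.8735496)
updated quaternion q' = (-0.8512, 0.0375, 0.2077, -0.4806)

q' = (-0.8512, 0.0375, 0.2077, -0.4806)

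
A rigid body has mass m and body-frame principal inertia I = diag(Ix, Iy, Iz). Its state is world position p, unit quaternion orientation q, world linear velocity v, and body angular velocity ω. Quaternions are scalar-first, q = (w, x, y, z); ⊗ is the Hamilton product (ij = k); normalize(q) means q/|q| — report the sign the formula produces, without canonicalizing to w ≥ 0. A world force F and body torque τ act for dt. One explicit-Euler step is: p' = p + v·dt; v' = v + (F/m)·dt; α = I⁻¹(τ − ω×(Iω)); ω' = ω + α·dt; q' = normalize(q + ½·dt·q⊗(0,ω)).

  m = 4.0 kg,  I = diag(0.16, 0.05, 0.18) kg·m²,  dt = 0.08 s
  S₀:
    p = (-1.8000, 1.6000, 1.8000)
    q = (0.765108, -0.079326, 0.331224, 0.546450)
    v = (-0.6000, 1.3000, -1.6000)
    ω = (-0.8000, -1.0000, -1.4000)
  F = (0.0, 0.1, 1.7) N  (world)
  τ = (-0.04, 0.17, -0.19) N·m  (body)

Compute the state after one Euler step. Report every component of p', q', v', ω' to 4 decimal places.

p' = (-1.8480, 1.7040, 1.6720)
q' = (0.8041, -0.1002, 0.2779, 0.5159)
v' = (-0.6000, 1.3020, -1.5660)
ω' = (-0.9110, -0.6922, -1.4453)

angular accel α = (-1.3875, 3.8480, -0.5667)
ω + α·dt = (-0.9110, -0.6922, -1.4453)
Hamilton product q⊗(0,ω) = (1.0327932, -0.5293500, -1.3133244, -0.7268460)
q + ½dt·q⊗(0,ω), renormalized = (0.8041, -0.1002, 0.2779, 0.5159)
linear accel F/m = (0.0000, 0.0250, 0.4250)
p' = p + v·dt = (-1.8480, 1.7040, 1.6720)
new velocity v' = (-0.6000, 1.3020, -1.5660)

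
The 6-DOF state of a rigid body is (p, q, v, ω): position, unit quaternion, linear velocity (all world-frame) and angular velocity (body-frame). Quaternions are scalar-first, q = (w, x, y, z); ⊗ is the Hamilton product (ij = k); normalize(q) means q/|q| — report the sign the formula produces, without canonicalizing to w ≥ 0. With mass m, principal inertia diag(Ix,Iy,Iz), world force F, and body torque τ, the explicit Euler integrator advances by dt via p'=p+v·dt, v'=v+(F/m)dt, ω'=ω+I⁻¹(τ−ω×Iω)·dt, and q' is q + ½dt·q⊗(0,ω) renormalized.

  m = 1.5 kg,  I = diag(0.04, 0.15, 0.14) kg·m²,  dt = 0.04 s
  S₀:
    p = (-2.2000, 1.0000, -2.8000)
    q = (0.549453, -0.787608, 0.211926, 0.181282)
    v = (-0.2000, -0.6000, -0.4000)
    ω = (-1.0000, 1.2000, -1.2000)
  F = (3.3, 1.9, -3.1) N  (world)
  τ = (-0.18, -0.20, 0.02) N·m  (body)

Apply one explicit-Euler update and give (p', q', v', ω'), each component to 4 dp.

p' = (-2.2080, 0.9760, -2.8160)
q' = (0.5326, -0.8074, 0.2024, 0.1533)
v' = (-0.1120, -0.5493, -0.4827)
ω' = (-1.1944, 1.1787, -1.1566)

angular accel α = (-4.8600, -0.5333, 1.0857)
new body rate ω' = (-1.1944, 1.1787, -1.1566)
Hamilton product q⊗(0,ω) = (-0.8243808, -1.0213026, -0.4670680, -1.3925472)
updated quaternion q' = (0.5326, -0.8074, 0.2024, 0.1533)
a = F/m = (2.2000, 1.2667, -2.0667)
p' = p + v·dt = (-2.2080, 0.9760, -2.8160)
v' = v + a·dt = (-0.1120, -0.5493, -0.4827)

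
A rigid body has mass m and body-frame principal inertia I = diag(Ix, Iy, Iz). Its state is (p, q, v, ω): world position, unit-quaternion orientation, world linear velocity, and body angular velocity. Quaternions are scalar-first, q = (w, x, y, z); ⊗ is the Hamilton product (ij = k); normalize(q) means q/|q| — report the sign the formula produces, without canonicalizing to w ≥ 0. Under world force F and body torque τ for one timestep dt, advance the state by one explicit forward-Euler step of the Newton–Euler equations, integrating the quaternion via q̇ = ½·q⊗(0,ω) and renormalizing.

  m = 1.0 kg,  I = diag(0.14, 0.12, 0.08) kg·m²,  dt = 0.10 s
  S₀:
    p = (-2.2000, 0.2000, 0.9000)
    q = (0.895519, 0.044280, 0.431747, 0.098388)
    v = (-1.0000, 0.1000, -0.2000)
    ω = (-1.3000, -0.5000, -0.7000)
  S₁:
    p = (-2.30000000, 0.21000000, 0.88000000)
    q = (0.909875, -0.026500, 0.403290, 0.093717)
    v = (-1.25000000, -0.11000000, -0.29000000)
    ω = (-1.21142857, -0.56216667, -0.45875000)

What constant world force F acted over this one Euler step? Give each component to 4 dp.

velocity change Δv = (-0.25000000, -0.21000000, -0.09000000)
m·(v₁−v₀)/dt = (-2.5000, -2.1000, -0.9000)

F = (-2.5000, -2.1000, -0.9000)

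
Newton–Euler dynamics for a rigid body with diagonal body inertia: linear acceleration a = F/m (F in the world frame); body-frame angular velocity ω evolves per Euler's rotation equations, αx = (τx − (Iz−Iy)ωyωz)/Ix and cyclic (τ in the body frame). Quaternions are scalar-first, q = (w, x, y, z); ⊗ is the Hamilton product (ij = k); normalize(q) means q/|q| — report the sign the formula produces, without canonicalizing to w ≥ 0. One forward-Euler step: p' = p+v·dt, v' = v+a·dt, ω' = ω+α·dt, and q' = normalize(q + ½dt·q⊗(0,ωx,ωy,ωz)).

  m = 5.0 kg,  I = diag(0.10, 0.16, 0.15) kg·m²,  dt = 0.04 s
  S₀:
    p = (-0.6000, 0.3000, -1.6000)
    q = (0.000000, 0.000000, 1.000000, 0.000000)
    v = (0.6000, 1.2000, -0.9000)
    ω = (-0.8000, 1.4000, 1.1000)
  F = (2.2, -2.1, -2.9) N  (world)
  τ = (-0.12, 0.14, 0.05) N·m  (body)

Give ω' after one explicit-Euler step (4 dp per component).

ω' = (-0.8418, 1.4240, 1.1313)

ω×(Iω) gyroscopic = (-0.0154, 0.0440, -0.0672)
α = I⁻¹(τ − ω×Iω) = (-1.0460, 0.6000, 0.7813)
ω + α·dt = (-0.8418, 1.4240, 1.1313)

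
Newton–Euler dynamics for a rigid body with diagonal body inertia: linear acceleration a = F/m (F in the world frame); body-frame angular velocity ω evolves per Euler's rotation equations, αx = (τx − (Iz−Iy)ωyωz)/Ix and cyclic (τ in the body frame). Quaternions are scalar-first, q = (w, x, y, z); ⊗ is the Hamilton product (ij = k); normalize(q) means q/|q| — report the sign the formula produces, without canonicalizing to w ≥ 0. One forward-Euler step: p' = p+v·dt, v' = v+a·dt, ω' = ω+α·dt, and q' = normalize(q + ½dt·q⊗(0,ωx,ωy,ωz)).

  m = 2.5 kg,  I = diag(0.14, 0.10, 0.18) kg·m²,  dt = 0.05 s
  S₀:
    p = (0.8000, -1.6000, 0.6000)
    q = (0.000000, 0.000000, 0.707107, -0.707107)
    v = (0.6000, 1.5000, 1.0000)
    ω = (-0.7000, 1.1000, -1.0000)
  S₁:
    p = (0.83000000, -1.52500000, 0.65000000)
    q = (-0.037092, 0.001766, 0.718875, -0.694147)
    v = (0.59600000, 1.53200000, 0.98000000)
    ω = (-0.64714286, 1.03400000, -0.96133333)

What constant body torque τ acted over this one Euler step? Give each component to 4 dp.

rate change Δω = (0.05285714, -0.06600000, 0.03866667)
applied torque τ = (0.0600, -0.1600, 0.1700)

τ = (0.0600, -0.1600, 0.1700)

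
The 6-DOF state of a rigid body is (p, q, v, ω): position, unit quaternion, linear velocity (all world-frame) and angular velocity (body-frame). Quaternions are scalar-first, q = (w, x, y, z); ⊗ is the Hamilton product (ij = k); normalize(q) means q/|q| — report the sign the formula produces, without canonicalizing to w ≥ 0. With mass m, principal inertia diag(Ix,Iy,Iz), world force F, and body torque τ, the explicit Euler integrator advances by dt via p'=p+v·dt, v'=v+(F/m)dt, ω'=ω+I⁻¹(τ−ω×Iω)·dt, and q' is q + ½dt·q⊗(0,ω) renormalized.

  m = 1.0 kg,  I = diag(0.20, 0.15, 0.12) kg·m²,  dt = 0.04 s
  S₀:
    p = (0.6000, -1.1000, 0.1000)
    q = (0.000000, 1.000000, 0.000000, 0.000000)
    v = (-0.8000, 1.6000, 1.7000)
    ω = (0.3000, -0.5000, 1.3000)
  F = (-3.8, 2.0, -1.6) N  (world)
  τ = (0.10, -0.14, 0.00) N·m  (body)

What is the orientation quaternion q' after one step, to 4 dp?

q' = (-0.0060, 0.9996, -0.0260, -0.0100)

q⊗(0,ω) = (-0.3000000, 0.0000000, -1.3000000, -0.5000000)
q + ½dt·q⊗(0,ω), renormalized = (-0.0060, 0.9996, -0.0260, -0.0100)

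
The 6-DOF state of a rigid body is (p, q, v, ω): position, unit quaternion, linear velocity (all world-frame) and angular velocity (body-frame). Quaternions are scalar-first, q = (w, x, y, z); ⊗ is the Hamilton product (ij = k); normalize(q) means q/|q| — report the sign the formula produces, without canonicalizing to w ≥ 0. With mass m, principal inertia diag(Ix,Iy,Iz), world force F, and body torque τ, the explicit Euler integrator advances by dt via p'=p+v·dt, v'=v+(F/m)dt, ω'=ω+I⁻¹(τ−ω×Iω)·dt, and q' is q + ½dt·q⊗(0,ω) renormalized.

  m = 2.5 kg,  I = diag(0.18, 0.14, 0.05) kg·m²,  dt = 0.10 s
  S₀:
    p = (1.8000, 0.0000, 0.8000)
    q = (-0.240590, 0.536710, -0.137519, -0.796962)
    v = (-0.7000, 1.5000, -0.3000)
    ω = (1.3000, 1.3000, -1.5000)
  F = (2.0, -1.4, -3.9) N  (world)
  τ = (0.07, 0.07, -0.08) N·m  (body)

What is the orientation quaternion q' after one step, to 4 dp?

q' = (-0.3240, 0.5791, -0.1636, -0.7300)

q⊗(0,ω) = (-1.7143913, 0.9295621, -0.5437526, 1.2373827)
q + ½dt·q⊗(0,ω), renormalized = (-0.3240, 0.5791, -0.1636, -0.7300)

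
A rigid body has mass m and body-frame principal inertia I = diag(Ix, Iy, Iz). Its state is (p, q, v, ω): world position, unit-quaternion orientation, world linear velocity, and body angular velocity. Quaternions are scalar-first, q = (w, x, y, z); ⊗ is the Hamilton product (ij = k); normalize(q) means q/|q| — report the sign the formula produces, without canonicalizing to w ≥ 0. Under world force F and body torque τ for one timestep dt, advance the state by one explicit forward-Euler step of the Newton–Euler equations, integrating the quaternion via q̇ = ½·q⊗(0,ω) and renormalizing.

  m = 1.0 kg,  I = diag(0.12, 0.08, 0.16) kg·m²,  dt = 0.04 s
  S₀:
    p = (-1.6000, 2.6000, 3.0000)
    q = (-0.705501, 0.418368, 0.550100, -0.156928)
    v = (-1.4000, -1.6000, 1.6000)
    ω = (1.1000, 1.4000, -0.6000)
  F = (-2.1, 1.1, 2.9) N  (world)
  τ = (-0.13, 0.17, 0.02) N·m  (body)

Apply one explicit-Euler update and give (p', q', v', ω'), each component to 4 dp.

p' = (-1.6560, 2.5360, 3.0640)
q' = (-0.7315, 0.4004, 0.5315, -0.1487)
v' = (-1.4840, -1.5560, 1.7160)
ω' = (1.0791, 1.4718, -0.5796)

a = F/m = (-2.1000, 1.1000, 2.9000)
p' = p + v·dt = (-1.6560, 2.5360, 3.0640)
v + (F/m)dt = (-1.4840, -1.5560, 1.7160)
angular accel α = (-0.5233, 1.7950, 0.5100)
new body rate ω' = (1.0791, 1.4718, -0.5796)
q⊗(0,ω) = (-1.3245016, -0.8864119, -0.9093014, 0.4039058)
updated quaternion q' = (-0.7315, 0.4004, 0.5315, -0.1487)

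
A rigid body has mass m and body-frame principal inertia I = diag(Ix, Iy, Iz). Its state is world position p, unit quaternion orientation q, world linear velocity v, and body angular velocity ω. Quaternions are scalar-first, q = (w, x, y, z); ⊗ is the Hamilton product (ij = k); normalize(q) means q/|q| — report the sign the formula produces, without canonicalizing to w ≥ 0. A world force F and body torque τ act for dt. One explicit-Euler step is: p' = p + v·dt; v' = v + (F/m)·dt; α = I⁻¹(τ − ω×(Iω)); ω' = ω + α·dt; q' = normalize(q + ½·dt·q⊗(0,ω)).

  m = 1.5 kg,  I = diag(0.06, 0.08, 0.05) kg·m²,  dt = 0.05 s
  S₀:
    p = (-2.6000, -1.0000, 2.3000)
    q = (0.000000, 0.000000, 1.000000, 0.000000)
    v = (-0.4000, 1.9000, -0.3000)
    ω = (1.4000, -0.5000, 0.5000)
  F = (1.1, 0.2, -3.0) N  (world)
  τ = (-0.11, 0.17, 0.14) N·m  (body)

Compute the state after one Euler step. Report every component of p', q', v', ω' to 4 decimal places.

p' = p + v·dt = (-2.6200, -0.9050, 2.2850)
v' = v + a·dt = (-0.3633, 1.9067, -0.4000)
gyro term ω×Iω = (0.0075, 0.0070, -0.0140)
(τ − ω×Iω)/I = (-1.9583, 2.0375, 3.0800)
new body rate ω' = (1.3021, -0.3981, 0.6540)
q⊗(0,ω) = (0.5000000, 0.5000000, 0.0000000, -1.4000000)
q' = normalize(q + ½dt·q⊗(0,ω)) = (0.0125, 0.0125, 0.9992, -0.0350)

p' = (-2.6200, -0.9050, 2.2850)
q' = (0.0125, 0.0125, 0.9992, -0.0350)
v' = (-0.3633, 1.9067, -0.4000)
ω' = (1.3021, -0.3981, 0.6540)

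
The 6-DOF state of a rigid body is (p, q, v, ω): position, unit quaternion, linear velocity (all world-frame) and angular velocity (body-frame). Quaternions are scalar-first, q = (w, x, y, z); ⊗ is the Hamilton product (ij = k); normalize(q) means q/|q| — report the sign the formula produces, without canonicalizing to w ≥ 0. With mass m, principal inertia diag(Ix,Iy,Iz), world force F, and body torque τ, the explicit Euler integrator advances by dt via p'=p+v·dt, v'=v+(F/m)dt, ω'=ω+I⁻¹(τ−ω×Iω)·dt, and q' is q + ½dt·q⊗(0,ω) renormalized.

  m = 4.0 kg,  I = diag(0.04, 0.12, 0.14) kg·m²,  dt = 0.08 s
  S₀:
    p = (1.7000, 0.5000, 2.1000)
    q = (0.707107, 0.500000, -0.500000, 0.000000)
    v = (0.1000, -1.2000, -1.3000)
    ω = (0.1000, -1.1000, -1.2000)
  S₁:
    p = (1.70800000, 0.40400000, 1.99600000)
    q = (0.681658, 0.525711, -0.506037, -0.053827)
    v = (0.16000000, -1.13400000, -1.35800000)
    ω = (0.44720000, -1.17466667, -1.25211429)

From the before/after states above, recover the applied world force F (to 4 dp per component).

F = (3.0000, 3.3000, -2.9000)

velocity change Δv = (0.06000000, 0.06600000, -0.05800000)
F = m·Δv/dt = (3.0000, 3.3000, -2.9000)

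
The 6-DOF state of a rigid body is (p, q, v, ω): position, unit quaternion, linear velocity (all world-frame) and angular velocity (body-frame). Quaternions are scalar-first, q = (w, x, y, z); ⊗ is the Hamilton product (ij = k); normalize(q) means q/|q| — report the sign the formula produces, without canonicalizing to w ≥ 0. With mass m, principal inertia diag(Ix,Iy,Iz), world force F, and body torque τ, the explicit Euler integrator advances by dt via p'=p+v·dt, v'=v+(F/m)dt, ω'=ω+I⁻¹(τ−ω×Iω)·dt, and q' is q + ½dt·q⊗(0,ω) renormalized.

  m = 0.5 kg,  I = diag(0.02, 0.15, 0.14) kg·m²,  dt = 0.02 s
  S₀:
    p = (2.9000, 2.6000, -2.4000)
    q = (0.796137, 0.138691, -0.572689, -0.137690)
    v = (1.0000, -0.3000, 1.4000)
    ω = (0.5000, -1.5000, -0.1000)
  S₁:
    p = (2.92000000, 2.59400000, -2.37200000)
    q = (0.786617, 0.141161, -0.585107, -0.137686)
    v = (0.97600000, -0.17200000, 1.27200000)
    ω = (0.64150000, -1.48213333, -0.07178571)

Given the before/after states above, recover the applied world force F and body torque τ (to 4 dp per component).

F = (-0.6000, 3.2000, -3.2000)
τ = (0.1400, 0.1400, 0.1000)

v₁ − v₀ = (-0.02400000, 0.12800000, -0.12800000)
applied force F = (-0.6000, 3.2000, -3.2000)
Δω = ω₁−ω₀ = (0.14150000, 0.01786667, 0.02821429)
applied torque τ = (0.1400, 0.1400, 0.1000)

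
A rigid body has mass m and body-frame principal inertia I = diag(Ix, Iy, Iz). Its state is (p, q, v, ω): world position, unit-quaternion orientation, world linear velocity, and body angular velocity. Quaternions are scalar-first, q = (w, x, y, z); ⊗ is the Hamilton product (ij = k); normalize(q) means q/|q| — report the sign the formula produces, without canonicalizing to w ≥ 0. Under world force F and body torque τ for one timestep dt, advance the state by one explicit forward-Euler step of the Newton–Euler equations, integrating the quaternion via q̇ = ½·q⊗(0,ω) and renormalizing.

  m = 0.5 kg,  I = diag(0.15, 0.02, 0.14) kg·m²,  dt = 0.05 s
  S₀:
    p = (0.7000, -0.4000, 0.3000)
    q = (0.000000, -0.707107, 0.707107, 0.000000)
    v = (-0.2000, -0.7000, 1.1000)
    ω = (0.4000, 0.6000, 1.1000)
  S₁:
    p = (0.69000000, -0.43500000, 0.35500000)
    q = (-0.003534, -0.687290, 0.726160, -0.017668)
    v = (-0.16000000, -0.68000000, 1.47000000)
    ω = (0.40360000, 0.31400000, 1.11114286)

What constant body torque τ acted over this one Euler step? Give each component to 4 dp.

τ = (0.0900, -0.1100, 0.0000)

Δω = ω₁−ω₀ = (0.00360000, -0.28600000, 0.01114286)
applied torque τ = (0.0900, -0.1100, 0.0000)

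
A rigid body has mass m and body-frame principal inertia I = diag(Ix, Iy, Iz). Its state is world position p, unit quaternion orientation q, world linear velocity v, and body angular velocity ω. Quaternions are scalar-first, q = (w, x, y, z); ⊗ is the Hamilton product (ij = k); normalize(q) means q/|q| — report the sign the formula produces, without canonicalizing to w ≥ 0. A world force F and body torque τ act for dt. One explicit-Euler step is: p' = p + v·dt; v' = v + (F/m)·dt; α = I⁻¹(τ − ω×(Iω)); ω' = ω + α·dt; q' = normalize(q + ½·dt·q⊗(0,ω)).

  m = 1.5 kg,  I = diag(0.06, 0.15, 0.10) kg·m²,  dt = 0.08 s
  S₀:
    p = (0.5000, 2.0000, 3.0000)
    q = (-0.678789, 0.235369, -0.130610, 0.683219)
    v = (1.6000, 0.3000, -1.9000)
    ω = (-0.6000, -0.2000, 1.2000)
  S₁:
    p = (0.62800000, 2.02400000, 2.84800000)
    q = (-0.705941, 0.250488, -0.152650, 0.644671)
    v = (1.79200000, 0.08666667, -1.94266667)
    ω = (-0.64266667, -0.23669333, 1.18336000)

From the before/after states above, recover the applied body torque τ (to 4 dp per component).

τ = (-0.0200, -0.0400, -0.0100)

rate change Δω = (-0.04266667, -0.03669333, -0.01664000)
τ = I·(Δω/dt) + ω₀×(Iω₀) = (-0.0200, -0.0400, -0.0100)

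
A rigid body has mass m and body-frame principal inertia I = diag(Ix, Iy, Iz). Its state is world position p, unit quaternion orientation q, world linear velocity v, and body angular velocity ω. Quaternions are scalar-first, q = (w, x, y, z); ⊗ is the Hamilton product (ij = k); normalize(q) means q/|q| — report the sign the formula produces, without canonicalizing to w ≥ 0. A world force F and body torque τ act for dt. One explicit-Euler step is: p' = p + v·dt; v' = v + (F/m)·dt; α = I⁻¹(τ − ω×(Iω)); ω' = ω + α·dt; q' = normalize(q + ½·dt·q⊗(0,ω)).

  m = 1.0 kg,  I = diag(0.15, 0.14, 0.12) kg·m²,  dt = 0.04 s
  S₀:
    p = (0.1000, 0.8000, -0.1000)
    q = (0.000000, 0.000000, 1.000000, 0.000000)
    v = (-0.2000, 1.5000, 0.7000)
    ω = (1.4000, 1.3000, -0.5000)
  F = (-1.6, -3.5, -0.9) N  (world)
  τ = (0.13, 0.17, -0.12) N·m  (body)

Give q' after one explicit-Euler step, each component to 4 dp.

2q̇ = q⊗(0,ω) = (-1.3000000, -0.5000000, 0.0000000, -1.4000000)
q + ½dt·q⊗(0,ω), renormalized = (-0.0260, -0.0100, 0.9992, -0.0280)

q' = (-0.0260, -0.0100, 0.9992, -0.0280)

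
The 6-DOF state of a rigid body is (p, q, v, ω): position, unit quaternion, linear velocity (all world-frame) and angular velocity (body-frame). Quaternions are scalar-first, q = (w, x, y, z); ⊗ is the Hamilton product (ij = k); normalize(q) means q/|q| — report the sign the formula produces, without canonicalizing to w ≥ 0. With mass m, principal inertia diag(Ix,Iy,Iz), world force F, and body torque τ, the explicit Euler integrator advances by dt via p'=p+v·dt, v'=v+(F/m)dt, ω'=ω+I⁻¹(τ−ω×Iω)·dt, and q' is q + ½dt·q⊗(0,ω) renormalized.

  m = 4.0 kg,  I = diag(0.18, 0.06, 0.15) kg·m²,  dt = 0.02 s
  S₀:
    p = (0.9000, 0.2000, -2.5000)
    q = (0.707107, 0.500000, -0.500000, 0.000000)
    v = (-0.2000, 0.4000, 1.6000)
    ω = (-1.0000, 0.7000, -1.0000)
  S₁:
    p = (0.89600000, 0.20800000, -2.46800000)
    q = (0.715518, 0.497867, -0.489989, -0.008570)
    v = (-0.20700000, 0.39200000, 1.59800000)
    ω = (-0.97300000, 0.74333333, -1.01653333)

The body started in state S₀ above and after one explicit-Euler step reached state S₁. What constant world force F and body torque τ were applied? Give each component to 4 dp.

v₁ − v₀ = (-0.00700000, -0.00800000, -0.00200000)
m·(v₁−v₀)/dt = (-1.4000, -1.6000, -0.4000)
rate change Δω = (0.02700000, 0.04333333, -0.01653333)
precession coupling = (-0.0630, 0.0300, 0.0840)
τ = I·(Δω/dt) + ω₀×(Iω₀) = (0.1800, 0.1600, -0.0400)

F = (-1.4000, -1.6000, -0.4000)
τ = (0.1800, 0.1600, -0.0400)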